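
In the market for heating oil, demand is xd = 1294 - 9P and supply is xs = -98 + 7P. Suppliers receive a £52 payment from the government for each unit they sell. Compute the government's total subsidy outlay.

Government cost = £37219

Pre-subsidy: 1294 - 9P = -98 + 7P gives P* = 87, x* = 511.
With the subsidy, sellers receive Ps = Pb + 52 for each unit, where Pb is the price buyers pay.
Supply in terms of Pb becomes xs = -98 + 7(Pb + 52) = 266 + 7Pb. Setting this equal to demand: 1294 - 9Pb = 266 + 7Pb, so Pb = 64.25.
Sellers receive Ps = 64.25 + 52 = 116.25; x' = 1294 − 9·64.25 = 715.75.
Government outlay = subsidy × quantity = 52 × 715.75 = 37219.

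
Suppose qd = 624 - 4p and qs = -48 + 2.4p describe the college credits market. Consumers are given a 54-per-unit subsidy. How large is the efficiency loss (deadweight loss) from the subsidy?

Pre-subsidy: 624 - 4p = -48 + 2.4p gives p* = 105, q* = 204.
With the rebate, buyers effectively pay pb = ps − 54, where ps is the price sellers receive.
Demand in terms of ps becomes qd = 624 − 4(ps − 54) = 840 - 4ps. Setting this equal to supply: 840 - 4ps = -48 + 2.4ps, so ps = 138.75.
Buyers pay pb = 138.75 − 54 = 84.75; q' = -48 + 2.4·138.75 = 285.
The subsidy expands output by 285 − 204 = 81 past the efficient level; on those units the gap between marginal cost and willingness to pay runs from 0 up to 54.
DWL = ½ × 54 × 81 = 2187.

Deadweight loss = 2187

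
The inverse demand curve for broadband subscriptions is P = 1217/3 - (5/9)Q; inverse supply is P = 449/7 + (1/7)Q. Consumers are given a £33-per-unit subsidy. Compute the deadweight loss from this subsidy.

Deadweight loss = £779.625

Pre-subsidy: 1217/3 - (5/9)Q = 449/7 + (1/7)Q gives Q* = 489 and P* = 134.
With the rebate, buyers effectively pay Pb = Ps − 33, where Ps is the price sellers receive.
On the curves, Pb = 1217/3 - (5/9)Q and Ps = 449/7 + (1/7)Q; the wedge Ps − Pb = 33 gives 449/7 + (1/7)Q − (1217/3 - (5/9)Q) = 33, so Q' = 536.25.
Then Pb = 1217/3 − (5/9)·536.25 = 107.75 and Ps = 449/7 + (1/7)·536.25 = 140.75.
The subsidy expands output by 536.25 − 489 = 47.25 past the efficient level; on those units the gap between marginal cost and willingness to pay runs from 0 up to 33.
DWL = ½ × 33 × 47.25 = 779.625.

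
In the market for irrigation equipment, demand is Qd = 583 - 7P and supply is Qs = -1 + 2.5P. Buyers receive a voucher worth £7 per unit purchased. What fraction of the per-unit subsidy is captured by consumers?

Consumer share = 5/19

Pre-subsidy: 583 - 7P = -1 + 2.5P gives P* = 1168/19, Q* = 2901/19.
With the rebate, buyers effectively pay Pb = Ps − 7, where Ps is the price sellers receive.
Demand in terms of Ps becomes Qd = 583 − 7(Ps − 7) = 632 - 7Ps. Setting this equal to supply: 632 - 7Ps = -1 + 2.5Ps, so Ps = 1266/19.
Buyers pay Pb = 1266/19 − 7 = 1133/19; Q' = -1 + 2.5·(1266/19) = 3146/19.
Buyers' price falls by P* − Pb = 1168/19 − 1133/19 = 35/19; sellers' price rises by Ps − P* = 1266/19 − 1168/19 = 98/19.
So consumers capture (35/19)/7 = 5/19 of each unit of subsidy.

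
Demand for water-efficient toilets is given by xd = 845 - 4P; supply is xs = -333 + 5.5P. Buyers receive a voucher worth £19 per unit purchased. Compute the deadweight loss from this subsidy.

Deadweight loss = £418

Pre-subsidy: 845 - 4P = -333 + 5.5P gives P* = 124, x* = 349.
With the rebate, buyers effectively pay Pb = Ps − 19, where Ps is the price sellers receive.
Demand in terms of Ps becomes xd = 845 − 4(Ps − 19) = 921 - 4Ps. Setting this equal to supply: 921 - 4Ps = -333 + 5.5Ps, so Ps = 132.
Buyers pay Pb = 132 − 19 = 113; x' = -333 + 5.5·132 = 393.
The subsidy expands output by 393 − 349 = 44 past the efficient level; on those units the gap between marginal cost and willingness to pay runs from 0 up to 19.
DWL = ½ × 19 × 44 = 418.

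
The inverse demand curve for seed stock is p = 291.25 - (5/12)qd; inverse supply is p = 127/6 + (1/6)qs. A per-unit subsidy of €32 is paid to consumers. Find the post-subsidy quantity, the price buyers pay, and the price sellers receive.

q' = 3625/7; buyers pay 1585/21; sellers receive 2257/21

Pre-subsidy: 291.25 - (5/12)q = 127/6 + (1/6)q gives q* = 463 and p* = 295/3.
With the rebate, buyers effectively pay pb = ps − 32, where ps is the price sellers receive.
On the curves, pb = 291.25 - (5/12)q and ps = 127/6 + (1/6)q; the wedge ps − pb = 32 gives 127/6 + (1/6)q − (291.25 - (5/12)q) = 32, so q' = 3625/7.
Then pb = 291.25 − (5/12)·(3625/7) = 1585/21 and ps = 127/6 + (1/6)·(3625/7) = 2257/21.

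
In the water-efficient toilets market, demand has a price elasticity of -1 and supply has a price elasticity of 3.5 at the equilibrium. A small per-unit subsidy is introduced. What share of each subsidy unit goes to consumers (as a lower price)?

For a small subsidy around the equilibrium, the benefit split depends on the relative slopes, which at a point are proportional to the elasticities.
Buyer share = εs/(εs + |εd|) = 3.5/(3.5 + 1) = 7/9; seller share = |εd|/(εs + |εd|) = 2/9.

Consumer share = 7/9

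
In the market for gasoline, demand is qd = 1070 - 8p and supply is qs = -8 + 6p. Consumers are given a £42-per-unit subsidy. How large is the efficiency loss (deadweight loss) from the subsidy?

Deadweight loss = £3024

Pre-subsidy: 1070 - 8p = -8 + 6p gives p* = 77, q* = 454.
With the rebate, buyers effectively pay pb = ps − 42, where ps is the price sellers receive.
Demand in terms of ps becomes qd = 1070 − 8(ps − 42) = 1406 - 8ps. Setting this equal to supply: 1406 - 8ps = -8 + 6ps, so ps = 101.
Buyers pay pb = 101 − 42 = 59; q' = -8 + 6·101 = 598.
The subsidy expands output by 598 − 454 = 144 past the efficient level; on those units the gap between marginal cost and willingness to pay runs from 0 up to 42.
DWL = ½ × 42 × 144 = 3024.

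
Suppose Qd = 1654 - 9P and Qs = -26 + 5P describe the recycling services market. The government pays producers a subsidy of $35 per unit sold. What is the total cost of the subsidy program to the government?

Government cost = $24027.5

Pre-subsidy: 1654 - 9P = -26 + 5P gives P* = 120, Q* = 574.
With the subsidy, sellers receive Ps = Pb + 35 for each unit, where Pb is the price buyers pay.
Supply in terms of Pb becomes Qs = -26 + 5(Pb + 35) = 149 + 5Pb. Setting this equal to demand: 1654 - 9Pb = 149 + 5Pb, so Pb = 107.5.
Sellers receive Ps = 107.5 + 35 = 142.5; Q' = 1654 − 9·107.5 = 686.5.
Government outlay = subsidy × quantity = 35 × 686.5 = 24027.5.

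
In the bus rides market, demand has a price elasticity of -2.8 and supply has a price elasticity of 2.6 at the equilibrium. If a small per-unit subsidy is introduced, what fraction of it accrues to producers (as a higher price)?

For a small subsidy around the equilibrium, the benefit split depends on the relative slopes, which at a point are proportional to the elasticities.
Buyer share = εs/(εs + |εd|) = 2.6/(2.6 + 2.8) = 13/27; seller share = |εd|/(εs + |εd|) = 14/27.
So producers capture 14/27 of the subsidy.

Producer share = 14/27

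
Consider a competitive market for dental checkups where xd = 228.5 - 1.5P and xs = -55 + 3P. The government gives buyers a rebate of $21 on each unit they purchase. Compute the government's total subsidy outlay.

Government cost = $3255

Pre-subsidy: 228.5 - 1.5P = -55 + 3P gives P* = 63, x* = 134.
With the rebate, buyers effectively pay Pb = Ps − 21, where Ps is the price sellers receive.
Demand in terms of Ps becomes xd = 228.5 − 1.5(Ps − 21) = 260 - 1.5Ps. Setting this equal to supply: 260 - 1.5Ps = -55 + 3Ps, so Ps = 70.
Buyers pay Pb = 70 − 21 = 49; x' = -55 + 3·70 = 155.
Government outlay = subsidy × quantity = 21 × 155 = 3255.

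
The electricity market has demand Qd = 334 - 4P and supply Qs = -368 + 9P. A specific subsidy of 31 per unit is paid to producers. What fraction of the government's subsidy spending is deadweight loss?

DWL / government spending = 279/1325

Pre-subsidy: 334 - 4P = -368 + 9P gives P* = 54, Q* = 118.
With the subsidy, sellers receive Ps = Pb + 31 for each unit, where Pb is the price buyers pay.
Supply in terms of Pb becomes Qs = -368 + 9(Pb + 31) = -89 + 9Pb. Setting this equal to demand: 334 - 4Pb = -89 + 9Pb, so Pb = 423/13.
Sellers receive Ps = 423/13 + 31 = 826/13; Q' = 334 − 4·(423/13) = 2650/13.
ΔCS = ½(118 + 2650/13)(54 − 423/13) = 583668/169; ΔPS = ½(118 + 2650/13)(826/13 − 54) = 259408/169.
Government spending = 31 × 2650/13 = 82150/13.
DWL = ½ × 31 × (2650/13 − 118) = 17298/13; fraction = (17298/13) / (82150/13) = 279/1325.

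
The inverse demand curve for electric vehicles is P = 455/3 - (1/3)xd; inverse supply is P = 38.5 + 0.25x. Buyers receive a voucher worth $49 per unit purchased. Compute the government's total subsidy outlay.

Pre-subsidy: 455/3 - (1/3)x = 38.5 + 0.25x gives x* = 194 and P* = 87.
With the rebate, buyers effectively pay Pb = Ps − 49, where Ps is the price sellers receive.
On the curves, Pb = 455/3 - (1/3)x and Ps = 38.5 + 0.25x; the wedge Ps − Pb = 49 gives 38.5 + 0.25x − (455/3 - (1/3)x) = 49, so x' = 278.
Then Pb = 455/3 − (1/3)·278 = 59 and Ps = 38.5 + 0.25·278 = 108.
Government outlay = subsidy × quantity = 49 × 278 = 13622.

Government cost = $13622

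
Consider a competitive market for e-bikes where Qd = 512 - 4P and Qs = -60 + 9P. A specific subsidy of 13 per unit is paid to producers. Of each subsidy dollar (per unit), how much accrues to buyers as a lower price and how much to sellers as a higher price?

Buyers gain 9 per unit; sellers gain 4 per unit

Pre-subsidy: 512 - 4P = -60 + 9P gives P* = 44, Q* = 336.
With the subsidy, sellers receive Ps = Pb + 13 for each unit, where Pb is the price buyers pay.
Supply in terms of Pb becomes Qs = -60 + 9(Pb + 13) = 57 + 9Pb. Setting this equal to demand: 512 - 4Pb = 57 + 9Pb, so Pb = 35.
Sellers receive Ps = 35 + 13 = 48; Q' = 512 − 4·35 = 372.
Buyers' price falls by P* − Pb = 44 − 35 = 9; sellers' price rises by Ps − P* = 48 − 44 = 4.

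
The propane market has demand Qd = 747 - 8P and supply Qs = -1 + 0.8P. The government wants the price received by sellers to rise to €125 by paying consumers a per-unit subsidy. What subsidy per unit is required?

At a seller price of 125, quantity supplied is -1 + 0.8·125 = 99.
Buyers absorb 99 only when they pay Pb with 747 − 8·Pb = 99, i.e. Pb = 81.
s = Ps − Pb = 125 − 81 = 44.

Required subsidy s = €44 per unit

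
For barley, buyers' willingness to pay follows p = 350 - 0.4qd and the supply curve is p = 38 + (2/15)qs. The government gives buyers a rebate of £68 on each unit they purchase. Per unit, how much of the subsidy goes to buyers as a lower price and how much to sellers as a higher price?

Buyers gain £51 per unit; sellers gain £17 per unit

Pre-subsidy: 350 - 0.4q = 38 + (2/15)q gives q* = 585 and p* = 116.
With the rebate, buyers effectively pay pb = ps − 68, where ps is the price sellers receive.
On the curves, pb = 350 - 0.4q and ps = 38 + (2/15)q; the wedge ps − pb = 68 gives 38 + (2/15)q − (350 - 0.4q) = 68, so q' = 712.5.
Then pb = 350 − 0.4·712.5 = 65 and ps = 38 + (2/15)·712.5 = 133.
Buyers' price falls by p* − pb = 116 − 65 = 51; sellers' price rises by ps − p* = 133 − 116 = 17.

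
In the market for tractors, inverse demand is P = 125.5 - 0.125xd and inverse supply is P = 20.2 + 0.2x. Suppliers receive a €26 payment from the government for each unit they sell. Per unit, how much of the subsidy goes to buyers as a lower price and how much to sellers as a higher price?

Buyers gain €10 per unit; sellers gain €16 per unit

Pre-subsidy: 125.5 - 0.125x = 20.2 + 0.2x gives x* = 324 and P* = 85.
With the subsidy, sellers receive Ps = Pb + 26 for each unit, where Pb is the price buyers pay.
On the curves, Pb = 125.5 - 0.125x and Ps = 20.2 + 0.2x; the wedge Ps − Pb = 26 gives 20.2 + 0.2x − (125.5 - 0.125x) = 26, so x' = 404.
Then Pb = 125.5 − 0.125·404 = 75 and Ps = 20.2 + 0.2·404 = 101.
Buyers' price falls by P* − Pb = 85 − 75 = 10; sellers' price rises by Ps − P* = 101 − 85 = 16.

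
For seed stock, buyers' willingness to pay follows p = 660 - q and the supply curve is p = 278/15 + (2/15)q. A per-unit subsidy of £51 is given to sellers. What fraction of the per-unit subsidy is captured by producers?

Producer share = 2/17

Pre-subsidy: 660 - q = 278/15 + (2/15)q gives q* = 566 and p* = 94.
With the subsidy, sellers receive ps = pb + 51 for each unit, where pb is the price buyers pay.
On the curves, pb = 660 - q and ps = 278/15 + (2/15)q; the wedge ps − pb = 51 gives 278/15 + (2/15)q − (660 - q) = 51, so q' = 611.
Then pb = 660 − 1·611 = 49 and ps = 278/15 + (2/15)·611 = 100.
Buyers' price falls by p* − pb = 94 − 49 = 45; sellers' price rises by ps − p* = 100 − 94 = 6.
So producers capture 6/51 = 2/17 of each unit of subsidy.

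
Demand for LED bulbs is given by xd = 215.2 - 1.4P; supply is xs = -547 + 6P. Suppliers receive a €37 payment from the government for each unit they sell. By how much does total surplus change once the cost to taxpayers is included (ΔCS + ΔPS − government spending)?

Pre-subsidy: 215.2 - 1.4P = -547 + 6P gives P* = 103, x* = 71.
With the subsidy, sellers receive Ps = Pb + 37 for each unit, where Pb is the price buyers pay.
Supply in terms of Pb becomes xs = -547 + 6(Pb + 37) = -325 + 6Pb. Setting this equal to demand: 215.2 - 1.4Pb = -325 + 6Pb, so Pb = 73.
Sellers receive Ps = 73 + 37 = 110; x' = 215.2 − 1.4·73 = 113.
ΔCS = ½(71 + 113)(103 − 73) = 2760; ΔPS = ½(71 + 113)(110 − 103) = 644.
Government spending = 37 × 113 = 4181.
Net change = 2760 + 644 − 4181 = -777. The loss equals the DWL triangle ½·37·42.

Net change in total surplus = -€777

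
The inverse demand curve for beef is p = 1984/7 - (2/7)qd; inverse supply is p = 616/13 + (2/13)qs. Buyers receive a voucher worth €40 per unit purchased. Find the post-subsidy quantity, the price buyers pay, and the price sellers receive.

q' = 628; buyers pay €104; sellers receive €144

Pre-subsidy: 1984/7 - (2/7)q = 616/13 + (2/13)q gives q* = 537 and p* = 130.
With the rebate, buyers effectively pay pb = ps − 40, where ps is the price sellers receive.
On the curves, pb = 1984/7 - (2/7)q and ps = 616/13 + (2/13)q; the wedge ps − pb = 40 gives 616/13 + (2/13)q − (1984/7 - (2/7)q) = 40, so q' = 628.
Then pb = 1984/7 − (2/7)·628 = 104 and ps = 616/13 + (2/13)·628 = 144.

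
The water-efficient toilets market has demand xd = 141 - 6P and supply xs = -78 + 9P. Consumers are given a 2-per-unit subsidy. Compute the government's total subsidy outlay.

Pre-subsidy: 141 - 6P = -78 + 9P gives P* = 14.6, x* = 53.4.
With the rebate, buyers effectively pay Pb = Ps − 2, where Ps is the price sellers receive.
Demand in terms of Ps becomes xd = 141 − 6(Ps − 2) = 153 - 6Ps. Setting this equal to supply: 153 - 6Ps = -78 + 9Ps, so Ps = 15.4.
Buyers pay Pb = 15.4 − 2 = 13.4; x' = -78 + 9·15.4 = 60.6.
Government outlay = subsidy × quantity = 2 × 60.6 = 121.2.

Government cost = 121.2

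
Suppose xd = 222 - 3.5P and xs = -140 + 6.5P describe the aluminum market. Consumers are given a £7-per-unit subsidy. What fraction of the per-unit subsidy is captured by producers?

Pre-subsidy: 222 - 3.5P = -140 + 6.5P gives P* = 36.2, x* = 95.3.
With the rebate, buyers effectively pay Pb = Ps − 7, where Ps is the price sellers receive.
Demand in terms of Ps becomes xd = 222 − 3.5(Ps − 7) = 246.5 - 3.5Ps. Setting this equal to supply: 246.5 - 3.5Ps = -140 + 6.5Ps, so Ps = 38.65.
Buyers pay Pb = 38.65 − 7 = 31.65; x' = -140 + 6.5·38.65 = 111.225.
Buyers' price falls by P* − Pb = 36.2 − 31.65 = 4.55; sellers' price rises by Ps − P* = 38.65 − 36.2 = 2.45.
So producers capture 2.45/7 = 0.35 of each unit of subsidy.

Producer share = 0.35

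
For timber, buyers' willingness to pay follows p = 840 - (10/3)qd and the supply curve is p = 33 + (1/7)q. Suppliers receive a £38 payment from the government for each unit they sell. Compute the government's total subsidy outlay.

Government cost = 674310/73

Pre-subsidy: 840 - (10/3)q = 33 + (1/7)q gives q* = 16947/73 and p* = 4830/73.
With the subsidy, sellers receive ps = pb + 38 for each unit, where pb is the price buyers pay.
On the curves, pb = 840 - (10/3)q and ps = 33 + (1/7)q; the wedge ps − pb = 38 gives 33 + (1/7)q − (840 - (10/3)q) = 38, so q' = 17745/73.
Then pb = 840 − (10/3)·(17745/73) = 2170/73 and ps = 33 + (1/7)·(17745/73) = 4944/73.
Government outlay = subsidy × quantity = 38 × 17745/73 = 674310/73.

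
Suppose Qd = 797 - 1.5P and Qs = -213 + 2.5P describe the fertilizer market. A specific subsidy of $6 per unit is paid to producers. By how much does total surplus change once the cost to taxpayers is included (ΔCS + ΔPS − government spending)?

Net change in total surplus = -$16.875

Pre-subsidy: 797 - 1.5P = -213 + 2.5P gives P* = 252.5, Q* = 418.25.
With the subsidy, sellers receive Ps = Pb + 6 for each unit, where Pb is the price buyers pay.
Supply in terms of Pb becomes Qs = -213 + 2.5(Pb + 6) = -198 + 2.5Pb. Setting this equal to demand: 797 - 1.5Pb = -198 + 2.5Pb, so Pb = 248.75.
Sellers receive Ps = 248.75 + 6 = 254.75; Q' = 797 − 1.5·248.75 = 423.875.
ΔCS = ½(418.25 + 423.875)(252.5 − 248.75) = 1578.984375; ΔPS = ½(418.25 + 423.875)(254.75 − 252.5) = 947.390625.
Government spending = 6 × 423.875 = 2543.25.
Net change = 1578.984375 + 947.390625 − 2543.25 = -16.875. The loss equals the DWL triangle ½·6·5.625.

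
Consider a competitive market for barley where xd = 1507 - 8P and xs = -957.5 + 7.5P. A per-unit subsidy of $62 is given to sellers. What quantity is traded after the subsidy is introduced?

Pre-subsidy: 1507 - 8P = -957.5 + 7.5P gives P* = 159, x* = 235.
With the subsidy, sellers receive Ps = Pb + 62 for each unit, where Pb is the price buyers pay.
Supply in terms of Pb becomes xs = -957.5 + 7.5(Pb + 62) = -492.5 + 7.5Pb. Setting this equal to demand: 1507 - 8Pb = -492.5 + 7.5Pb, so Pb = 129.
Sellers receive Ps = 129 + 62 = 191; x' = 1507 − 8·129 = 475.

x' = 475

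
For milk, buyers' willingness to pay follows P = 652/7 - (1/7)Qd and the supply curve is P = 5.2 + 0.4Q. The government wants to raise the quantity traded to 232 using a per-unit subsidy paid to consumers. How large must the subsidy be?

At Q = 232, from the demand curve buyers pay Pb = 652/7 − (1/7)·232 = 60; from the supply curve sellers need Ps = 5.2 + 0.4·232 = 98.
The subsidy must fill the gap: s = Ps − Pb = 98 − 60 = 38.

Required subsidy s = 38 per unit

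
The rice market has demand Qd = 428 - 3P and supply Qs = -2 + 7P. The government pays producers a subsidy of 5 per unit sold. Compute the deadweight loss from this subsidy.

Deadweight loss = 26.25

Pre-subsidy: 428 - 3P = -2 + 7P gives P* = 43, Q* = 299.
With the subsidy, sellers receive Ps = Pb + 5 for each unit, where Pb is the price buyers pay.
Supply in terms of Pb becomes Qs = -2 + 7(Pb + 5) = 33 + 7Pb. Setting this equal to demand: 428 - 3Pb = 33 + 7Pb, so Pb = 39.5.
Sellers receive Ps = 39.5 + 5 = 44.5; Q' = 428 − 3·39.5 = 309.5.
The subsidy expands output by 309.5 − 299 = 10.5 past the efficient level; on those units the gap between marginal cost and willingness to pay runs from 0 up to 5.
DWL = ½ × 5 × 10.5 = 26.25.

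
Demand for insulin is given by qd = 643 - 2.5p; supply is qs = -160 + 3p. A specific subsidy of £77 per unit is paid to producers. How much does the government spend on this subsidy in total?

Government cost = £29491

Pre-subsidy: 643 - 2.5p = -160 + 3p gives p* = 146, q* = 278.
With the subsidy, sellers receive ps = pb + 77 for each unit, where pb is the price buyers pay.
Supply in terms of pb becomes qs = -160 + 3(pb + 77) = 71 + 3pb. Setting this equal to demand: 643 - 2.5pb = 71 + 3pb, so pb = 104.
Sellers receive ps = 104 + 77 = 181; q' = 643 − 2.5·104 = 383.
Government outlay = subsidy × quantity = 77 × 383 = 29491.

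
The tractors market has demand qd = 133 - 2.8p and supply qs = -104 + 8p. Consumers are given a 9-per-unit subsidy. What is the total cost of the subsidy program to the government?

Pre-subsidy: 133 - 2.8p = -104 + 8p gives p* = 395/18, q* = 644/9.
With the rebate, buyers effectively pay pb = ps − 9, where ps is the price sellers receive.
Demand in terms of ps becomes qd = 133 − 2.8(ps − 9) = 158.2 - 2.8ps. Setting this equal to supply: 158.2 - 2.8ps = -104 + 8ps, so ps = 437/18.
Buyers pay pb = 437/18 − 9 = 275/18; q' = -104 + 8·(437/18) = 812/9.
Government outlay = subsidy × quantity = 9 × 812/9 = 812.

Government cost = 812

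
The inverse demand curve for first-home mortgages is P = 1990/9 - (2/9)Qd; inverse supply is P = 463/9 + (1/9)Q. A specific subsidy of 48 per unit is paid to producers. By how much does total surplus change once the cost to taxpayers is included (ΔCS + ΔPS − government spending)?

Net change in total surplus = -3456

Pre-subsidy: 1990/9 - (2/9)Q = 463/9 + (1/9)Q gives Q* = 509 and P* = 108.
With the subsidy, sellers receive Ps = Pb + 48 for each unit, where Pb is the price buyers pay.
On the curves, Pb = 1990/9 - (2/9)Q and Ps = 463/9 + (1/9)Q; the wedge Ps − Pb = 48 gives 463/9 + (1/9)Q − (1990/9 - (2/9)Q) = 48, so Q' = 653.
Then Pb = 1990/9 − (2/9)·653 = 76 and Ps = 463/9 + (1/9)·653 = 124.
ΔCS = ½(509 + 653)(108 − 76) = 18592; ΔPS = ½(509 + 653)(124 − 108) = 9296.
Government spending = 48 × 653 = 31344.
Net change = 18592 + 9296 − 31344 = -3456. The loss equals the DWL triangle ½·48·144.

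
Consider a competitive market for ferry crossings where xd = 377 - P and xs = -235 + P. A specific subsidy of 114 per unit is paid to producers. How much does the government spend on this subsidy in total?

Pre-subsidy: 377 - P = -235 + P gives P* = 306, x* = 71.
With the subsidy, sellers receive Ps = Pb + 114 for each unit, where Pb is the price buyers pay.
Supply in terms of Pb becomes xs = -235 + 1(Pb + 114) = -121 + Pb. Setting this equal to demand: 377 - Pb = -121 + Pb, so Pb = 249.
Sellers receive Ps = 249 + 114 = 363; x' = 377 − 1·249 = 128.
Government outlay = subsidy × quantity = 114 × 128 = 14592.

Government cost = 14592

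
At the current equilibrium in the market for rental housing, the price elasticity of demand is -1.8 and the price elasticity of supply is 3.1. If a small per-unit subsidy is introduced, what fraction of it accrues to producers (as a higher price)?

Producer share = 18/49

For a small subsidy around the equilibrium, the benefit split depends on the relative slopes, which at a point are proportional to the elasticities.
Buyer share = εs/(εs + |εd|) = 3.1/(3.1 + 1.8) = 31/49; seller share = |εd|/(εs + |εd|) = 18/49.
So producers capture 18/49 of the subsidy.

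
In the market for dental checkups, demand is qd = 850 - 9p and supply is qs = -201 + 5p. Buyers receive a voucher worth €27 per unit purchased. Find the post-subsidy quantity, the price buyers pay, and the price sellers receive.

q' = 1828/7; buyers pay 458/7; sellers receive 647/7

Pre-subsidy: 850 - 9p = -201 + 5p gives p* = 1051/14, q* = 2441/14.
With the rebate, buyers effectively pay pb = ps − 27, where ps is the price sellers receive.
Demand in terms of ps becomes qd = 850 − 9(ps − 27) = 1093 - 9ps. Setting this equal to supply: 1093 - 9ps = -201 + 5ps, so ps = 647/7.
Buyers pay pb = 647/7 − 27 = 458/7; q' = -201 + 5·(647/7) = 1828/7.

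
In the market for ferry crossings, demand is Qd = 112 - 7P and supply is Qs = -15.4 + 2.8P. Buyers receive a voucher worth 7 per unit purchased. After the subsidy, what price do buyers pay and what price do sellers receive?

Pre-subsidy: 112 - 7P = -15.4 + 2.8P gives P* = 13, Q* = 21.
With the rebate, buyers effectively pay Pb = Ps − 7, where Ps is the price sellers receive.
Demand in terms of Ps becomes Qd = 112 − 7(Ps − 7) = 161 - 7Ps. Setting this equal to supply: 161 - 7Ps = -15.4 + 2.8Ps, so Ps = 18.
Buyers pay Pb = 18 − 7 = 11; Q' = -15.4 + 2.8·18 = 35.

Buyers pay 11; sellers receive 18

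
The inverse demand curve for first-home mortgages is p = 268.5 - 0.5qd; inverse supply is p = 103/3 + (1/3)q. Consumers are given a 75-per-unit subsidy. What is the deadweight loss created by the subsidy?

Pre-subsidy: 268.5 - 0.5q = 103/3 + (1/3)q gives q* = 281 and p* = 128.
With the rebate, buyers effectively pay pb = ps − 75, where ps is the price sellers receive.
On the curves, pb = 268.5 - 0.5q and ps = 103/3 + (1/3)q; the wedge ps − pb = 75 gives 103/3 + (1/3)q − (268.5 - 0.5q) = 75, so q' = 371.
Then pb = 268.5 − 0.5·371 = 83 and ps = 103/3 + (1/3)·371 = 158.
The subsidy expands output by 371 − 281 = 90 past the efficient level; on those units the gap between marginal cost and willingness to pay runs from 0 up to 75.
DWL = ½ × 75 × 90 = 3375.

Deadweight loss = 3375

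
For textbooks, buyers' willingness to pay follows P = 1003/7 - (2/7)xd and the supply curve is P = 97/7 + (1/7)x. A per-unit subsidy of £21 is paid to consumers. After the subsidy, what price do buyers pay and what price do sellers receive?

Pre-subsidy: 1003/7 - (2/7)x = 97/7 + (1/7)x gives x* = 302 and P* = 57.
With the rebate, buyers effectively pay Pb = Ps − 21, where Ps is the price sellers receive.
On the curves, Pb = 1003/7 - (2/7)x and Ps = 97/7 + (1/7)x; the wedge Ps − Pb = 21 gives 97/7 + (1/7)x − (1003/7 - (2/7)x) = 21, so x' = 351.
Then Pb = 1003/7 − (2/7)·351 = 43 and Ps = 97/7 + (1/7)·351 = 64.

Buyers pay £43; sellers receive £64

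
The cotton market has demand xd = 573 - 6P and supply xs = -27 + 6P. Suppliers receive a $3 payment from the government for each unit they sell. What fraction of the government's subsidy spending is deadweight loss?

DWL / government spending = 3/188

Pre-subsidy: 573 - 6P = -27 + 6P gives P* = 50, x* = 273.
With the subsidy, sellers receive Ps = Pb + 3 for each unit, where Pb is the price buyers pay.
Supply in terms of Pb becomes xs = -27 + 6(Pb + 3) = -9 + 6Pb. Setting this equal to demand: 573 - 6Pb = -9 + 6Pb, so Pb = 48.5.
Sellers receive Ps = 48.5 + 3 = 51.5; x' = 573 − 6·48.5 = 282.
ΔCS = ½(273 + 282)(50 − 48.5) = 416.25; ΔPS = ½(273 + 282)(51.5 − 50) = 416.25.
Government spending = 3 × 282 = 846.
DWL = ½ × 3 × (282 − 273) = 13.5; fraction = 13.5 / 846 = 3/188.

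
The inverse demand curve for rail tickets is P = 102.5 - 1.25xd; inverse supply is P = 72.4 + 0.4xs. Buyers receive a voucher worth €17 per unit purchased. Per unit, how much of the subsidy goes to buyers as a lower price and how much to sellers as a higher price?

Pre-subsidy: 102.5 - 1.25x = 72.4 + 0.4x gives x* = 602/33 and P* = 2630/33.
With the rebate, buyers effectively pay Pb = Ps − 17, where Ps is the price sellers receive.
On the curves, Pb = 102.5 - 1.25x and Ps = 72.4 + 0.4x; the wedge Ps − Pb = 17 gives 72.4 + 0.4x − (102.5 - 1.25x) = 17, so x' = 314/11.
Then Pb = 102.5 − 1.25·(314/11) = 735/11 and Ps = 72.4 + 0.4·(314/11) = 922/11.
Buyers' price falls by P* − Pb = 2630/33 − 735/11 = 425/33; sellers' price rises by Ps − P* = 922/11 − 2630/33 = 136/33.

Buyers gain 425/33 per unit; sellers gain 136/33 per unit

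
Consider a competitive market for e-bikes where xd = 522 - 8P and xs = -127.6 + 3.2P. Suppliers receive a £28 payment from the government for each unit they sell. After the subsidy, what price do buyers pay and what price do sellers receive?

Buyers pay £50; sellers receive £78

Pre-subsidy: 522 - 8P = -127.6 + 3.2P gives P* = 58, x* = 58.
With the subsidy, sellers receive Ps = Pb + 28 for each unit, where Pb is the price buyers pay.
Supply in terms of Pb becomes xs = -127.6 + 3.2(Pb + 28) = -38 + 3.2Pb. Setting this equal to demand: 522 - 8Pb = -38 + 3.2Pb, so Pb = 50.
Sellers receive Ps = 50 + 28 = 78; x' = 522 − 8·50 = 122.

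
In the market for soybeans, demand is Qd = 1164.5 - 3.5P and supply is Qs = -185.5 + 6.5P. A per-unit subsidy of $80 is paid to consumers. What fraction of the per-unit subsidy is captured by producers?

Producer share = 0.35

Pre-subsidy: 1164.5 - 3.5P = -185.5 + 6.5P gives P* = 135, Q* = 692.
With the rebate, buyers effectively pay Pb = Ps − 80, where Ps is the price sellers receive.
Demand in terms of Ps becomes Qd = 1164.5 − 3.5(Ps − 80) = 1444.5 - 3.5Ps. Setting this equal to supply: 1444.5 - 3.5Ps = -185.5 + 6.5Ps, so Ps = 163.
Buyers pay Pb = 163 − 80 = 83; Q' = -185.5 + 6.5·163 = 874.
Buyers' price falls by P* − Pb = 135 − 83 = 52; sellers' price rises by Ps − P* = 163 − 135 = 28.
So producers capture 28/80 = 0.35 of each unit of subsidy.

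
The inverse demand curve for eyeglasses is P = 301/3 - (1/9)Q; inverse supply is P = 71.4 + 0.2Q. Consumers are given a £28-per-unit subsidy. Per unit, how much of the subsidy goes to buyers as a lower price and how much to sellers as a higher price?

Buyers gain £10 per unit; sellers gain £18 per unit

Pre-subsidy: 301/3 - (1/9)Q = 71.4 + 0.2Q gives Q* = 93 and P* = 90.
With the rebate, buyers effectively pay Pb = Ps − 28, where Ps is the price sellers receive.
On the curves, Pb = 301/3 - (1/9)Q and Ps = 71.4 + 0.2Q; the wedge Ps − Pb = 28 gives 71.4 + 0.2Q − (301/3 - (1/9)Q) = 28, so Q' = 183.
Then Pb = 301/3 − (1/9)·183 = 80 and Ps = 71.4 + 0.2·183 = 108.
Buyers' price falls by P* − Pb = 90 − 80 = 10; sellers' price rises by Ps − P* = 108 − 90 = 18.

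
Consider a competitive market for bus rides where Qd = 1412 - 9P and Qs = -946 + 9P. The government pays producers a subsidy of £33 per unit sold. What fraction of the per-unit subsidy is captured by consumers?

Pre-subsidy: 1412 - 9P = -946 + 9P gives P* = 131, Q* = 233.
With the subsidy, sellers receive Ps = Pb + 33 for each unit, where Pb is the price buyers pay.
Supply in terms of Pb becomes Qs = -946 + 9(Pb + 33) = -649 + 9Pb. Setting this equal to demand: 1412 - 9Pb = -649 + 9Pb, so Pb = 114.5.
Sellers receive Ps = 114.5 + 33 = 147.5; Q' = 1412 − 9·114.5 = 381.5.
Buyers' price falls by P* − Pb = 131 − 114.5 = 16.5; sellers' price rises by Ps − P* = 147.5 − 131 = 16.5.
So consumers capture 16.5/33 = 0.5 of each unit of subsidy.

Consumer share = 0.5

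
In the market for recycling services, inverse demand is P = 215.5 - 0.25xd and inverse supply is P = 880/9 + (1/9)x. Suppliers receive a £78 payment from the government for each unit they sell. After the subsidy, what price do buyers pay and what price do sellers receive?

Pre-subsidy: 215.5 - 0.25x = 880/9 + (1/9)x gives x* = 326 and P* = 134.
With the subsidy, sellers receive Ps = Pb + 78 for each unit, where Pb is the price buyers pay.
On the curves, Pb = 215.5 - 0.25x and Ps = 880/9 + (1/9)x; the wedge Ps − Pb = 78 gives 880/9 + (1/9)x − (215.5 - 0.25x) = 78, so x' = 542.
Then Pb = 215.5 − 0.25·542 = 80 and Ps = 880/9 + (1/9)·542 = 158.

Buyers pay £80; sellers receive £158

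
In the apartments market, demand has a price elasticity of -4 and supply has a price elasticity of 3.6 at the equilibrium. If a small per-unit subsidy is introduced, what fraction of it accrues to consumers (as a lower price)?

For a small subsidy around the equilibrium, the benefit split depends on the relative slopes, which at a point are proportional to the elasticities.
Buyer share = εs/(εs + |εd|) = 3.6/(3.6 + 4) = 9/19; seller share = |εd|/(εs + |εd|) = 10/19.

Consumer share = 9/19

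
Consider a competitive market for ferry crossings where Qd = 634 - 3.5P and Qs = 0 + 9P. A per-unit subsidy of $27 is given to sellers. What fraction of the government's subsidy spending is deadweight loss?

Pre-subsidy: 634 - 3.5P = 0 + 9P gives P* = 50.72, Q* = 456.48.
With the subsidy, sellers receive Ps = Pb + 27 for each unit, where Pb is the price buyers pay.
Supply in terms of Pb becomes Qs = 0 + 9(Pb + 27) = 243 + 9Pb. Setting this equal to demand: 634 - 3.5Pb = 243 + 9Pb, so Pb = 31.28.
Sellers receive Ps = 31.28 + 27 = 58.28; Q' = 634 − 3.5·31.28 = 524.52.
ΔCS = ½(456.48 + 524.52)(50.72 − 31.28) = 9535.32; ΔPS = ½(456.48 + 524.52)(58.28 − 50.72) = 3708.18.
Government spending = 27 × 524.52 = 14162.04.
DWL = ½ × 27 × (524.52 − 456.48) = 918.54; fraction = 918.54 / 14162.04 = 189/2914.

DWL / government spending = 189/2914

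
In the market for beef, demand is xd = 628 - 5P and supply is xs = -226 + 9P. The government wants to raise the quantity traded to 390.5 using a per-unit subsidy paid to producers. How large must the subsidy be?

Required subsidy s = 21 per unit

At x = 390.5, invert demand for the buyer price: Pb = (628 − 390.5)/5 = 47.5; invert supply for the seller price: Ps = (390.5 − (-226))/9 = 68.5.
The subsidy must fill the gap: s = Ps − Pb = 68.5 − 47.5 = 21.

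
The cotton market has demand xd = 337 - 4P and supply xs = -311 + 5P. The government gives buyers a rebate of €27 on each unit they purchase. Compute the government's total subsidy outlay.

Pre-subsidy: 337 - 4P = -311 + 5P gives P* = 72, x* = 49.
With the rebate, buyers effectively pay Pb = Ps − 27, where Ps is the price sellers receive.
Demand in terms of Ps becomes xd = 337 − 4(Ps − 27) = 445 - 4Ps. Setting this equal to supply: 445 - 4Ps = -311 + 5Ps, so Ps = 84.
Buyers pay Pb = 84 − 27 = 57; x' = -311 + 5·84 = 109.
Government outlay = subsidy × quantity = 27 × 109 = 2943.

Government cost = €2943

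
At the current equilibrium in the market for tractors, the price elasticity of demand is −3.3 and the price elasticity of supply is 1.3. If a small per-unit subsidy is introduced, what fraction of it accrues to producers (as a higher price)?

Producer share = 33/46

For a small subsidy around the equilibrium, the benefit split depends on the relative slopes, which at a point are proportional to the elasticities.
Buyer share = εs/(εs + |εd|) = 1.3/(1.3 + 3.3) = 13/46; seller share = |εd|/(εs + |εd|) = 33/46.
So producers capture 33/46 of the subsidy.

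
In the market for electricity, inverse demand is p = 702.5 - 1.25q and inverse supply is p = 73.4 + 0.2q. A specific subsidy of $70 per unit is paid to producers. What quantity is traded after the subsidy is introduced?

Pre-subsidy: 702.5 - 1.25q = 73.4 + 0.2q gives q* = 12582/29 and p* = 4645/29.
With the subsidy, sellers receive ps = pb + 70 for each unit, where pb is the price buyers pay.
On the curves, pb = 702.5 - 1.25q and ps = 73.4 + 0.2q; the wedge ps − pb = 70 gives 73.4 + 0.2q − (702.5 - 1.25q) = 70, so q' = 13982/29.
Then pb = 702.5 − 1.25·(13982/29) = 2895/29 and ps = 73.4 + 0.2·(13982/29) = 4925/29.

q' = 13982/29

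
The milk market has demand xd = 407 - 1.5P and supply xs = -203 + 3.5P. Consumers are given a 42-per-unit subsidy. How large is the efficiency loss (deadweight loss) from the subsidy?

Deadweight loss = 926.1

Pre-subsidy: 407 - 1.5P = -203 + 3.5P gives P* = 122, x* = 224.
With the rebate, buyers effectively pay Pb = Ps − 42, where Ps is the price sellers receive.
Demand in terms of Ps becomes xd = 407 − 1.5(Ps − 42) = 470 - 1.5Ps. Setting this equal to supply: 470 - 1.5Ps = -203 + 3.5Ps, so Ps = 134.6.
Buyers pay Pb = 134.6 − 42 = 92.6; x' = -203 + 3.5·134.6 = 268.1.
The subsidy expands output by 268.1 − 224 = 44.1 past the efficient level; on those units the gap between marginal cost and willingness to pay runs from 0 up to 42.
DWL = ½ × 42 × 44.1 = 926.1.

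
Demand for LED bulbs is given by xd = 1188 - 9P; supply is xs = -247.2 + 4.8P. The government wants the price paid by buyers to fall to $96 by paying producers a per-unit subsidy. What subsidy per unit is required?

At a buyer price of 96, quantity demanded is 1188 − 9·96 = 324.
Sellers supply 324 only when they receive Ps with -247.2 + 4.8·Ps = 324, i.e. Ps = 119.
s = Ps − Pb = 119 − 96 = 23.

Required subsidy s = $23 per unit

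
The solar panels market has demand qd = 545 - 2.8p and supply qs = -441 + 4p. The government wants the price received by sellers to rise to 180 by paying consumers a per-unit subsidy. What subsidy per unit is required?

Required subsidy s = 85 per unit

At a seller price of 180, quantity supplied is -441 + 4·180 = 279.
Buyers absorb 279 only when they pay pb with 545 − 2.8·pb = 279, i.e. pb = 95.
s = ps − pb = 180 − 95 = 85.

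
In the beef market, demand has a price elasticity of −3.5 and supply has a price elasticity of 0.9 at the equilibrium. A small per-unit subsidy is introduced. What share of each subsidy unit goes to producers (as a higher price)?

For a small subsidy around the equilibrium, the benefit split depends on the relative slopes, which at a point are proportional to the elasticities.
Buyer share = εs/(εs + |εd|) = 0.9/(0.9 + 3.5) = 9/44; seller share = |εd|/(εs + |εd|) = 35/44.
So producers capture 35/44 of the subsidy.

Producer share = 35/44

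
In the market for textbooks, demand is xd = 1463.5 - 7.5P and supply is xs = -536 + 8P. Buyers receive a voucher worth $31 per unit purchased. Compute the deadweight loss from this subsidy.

Pre-subsidy: 1463.5 - 7.5P = -536 + 8P gives P* = 129, x* = 496.
With the rebate, buyers effectively pay Pb = Ps − 31, where Ps is the price sellers receive.
Demand in terms of Ps becomes xd = 1463.5 − 7.5(Ps − 31) = 1696 - 7.5Ps. Setting this equal to supply: 1696 - 7.5Ps = -536 + 8Ps, so Ps = 144.
Buyers pay Pb = 144 − 31 = 113; x' = -536 + 8·144 = 616.
The subsidy expands output by 616 − 496 = 120 past the efficient level; on those units the gap between marginal cost and willingness to pay runs from 0 up to 31.
DWL = ½ × 31 × 120 = 1860.

Deadweight loss = $1860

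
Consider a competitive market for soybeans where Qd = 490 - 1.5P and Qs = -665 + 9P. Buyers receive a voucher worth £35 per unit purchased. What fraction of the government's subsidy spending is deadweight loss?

Pre-subsidy: 490 - 1.5P = -665 + 9P gives P* = 110, Q* = 325.
With the rebate, buyers effectively pay Pb = Ps − 35, where Ps is the price sellers receive.
Demand in terms of Ps becomes Qd = 490 − 1.5(Ps − 35) = 542.5 - 1.5Ps. Setting this equal to supply: 542.5 - 1.5Ps = -665 + 9Ps, so Ps = 115.
Buyers pay Pb = 115 − 35 = 80; Q' = -665 + 9·115 = 370.
ΔCS = ½(325 + 370)(110 − 80) = 10425; ΔPS = ½(325 + 370)(115 − 110) = 1737.5.
Government spending = 35 × 370 = 12950.
DWL = ½ × 35 × (370 − 325) = 787.5; fraction = 787.5 / 12950 = 9/148.

DWL / government spending = 9/148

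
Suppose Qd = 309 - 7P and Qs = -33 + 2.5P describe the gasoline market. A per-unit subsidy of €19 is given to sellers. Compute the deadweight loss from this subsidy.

Deadweight loss = €332.5

Pre-subsidy: 309 - 7P = -33 + 2.5P gives P* = 36, Q* = 57.
With the subsidy, sellers receive Ps = Pb + 19 for each unit, where Pb is the price buyers pay.
Supply in terms of Pb becomes Qs = -33 + 2.5(Pb + 19) = 14.5 + 2.5Pb. Setting this equal to demand: 309 - 7Pb = 14.5 + 2.5Pb, so Pb = 31.
Sellers receive Ps = 31 + 19 = 50; Q' = 309 − 7·31 = 92.
The subsidy expands output by 92 − 57 = 35 past the efficient level; on those units the gap between marginal cost and willingness to pay runs from 0 up to 19.
DWL = ½ × 19 × 35 = 332.5.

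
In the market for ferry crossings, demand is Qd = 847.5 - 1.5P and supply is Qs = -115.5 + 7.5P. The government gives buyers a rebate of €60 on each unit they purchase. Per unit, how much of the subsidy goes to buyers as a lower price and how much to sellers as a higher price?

Buyers gain €50 per unit; sellers gain €10 per unit

Pre-subsidy: 847.5 - 1.5P = -115.5 + 7.5P gives P* = 107, Q* = 687.
With the rebate, buyers effectively pay Pb = Ps − 60, where Ps is the price sellers receive.
Demand in terms of Ps becomes Qd = 847.5 − 1.5(Ps − 60) = 937.5 - 1.5Ps. Setting this equal to supply: 937.5 - 1.5Ps = -115.5 + 7.5Ps, so Ps = 117.
Buyers pay Pb = 117 − 60 = 57; Q' = -115.5 + 7.5·117 = 762.
Buyers' price falls by P* − Pb = 107 − 57 = 50; sellers' price rises by Ps − P* = 117 − 107 = 10.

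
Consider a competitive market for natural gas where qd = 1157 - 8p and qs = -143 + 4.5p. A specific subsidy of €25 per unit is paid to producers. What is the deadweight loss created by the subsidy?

Pre-subsidy: 1157 - 8p = -143 + 4.5p gives p* = 104, q* = 325.
With the subsidy, sellers receive ps = pb + 25 for each unit, where pb is the price buyers pay.
Supply in terms of pb becomes qs = -143 + 4.5(pb + 25) = -30.5 + 4.5pb. Setting this equal to demand: 1157 - 8pb = -30.5 + 4.5pb, so pb = 95.
Sellers receive ps = 95 + 25 = 120; q' = 1157 − 8·95 = 397.
The subsidy expands output by 397 − 325 = 72 past the efficient level; on those units the gap between marginal cost and willingness to pay runs from 0 up to 25.
DWL = ½ × 25 × 72 = 900.

Deadweight loss = €900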